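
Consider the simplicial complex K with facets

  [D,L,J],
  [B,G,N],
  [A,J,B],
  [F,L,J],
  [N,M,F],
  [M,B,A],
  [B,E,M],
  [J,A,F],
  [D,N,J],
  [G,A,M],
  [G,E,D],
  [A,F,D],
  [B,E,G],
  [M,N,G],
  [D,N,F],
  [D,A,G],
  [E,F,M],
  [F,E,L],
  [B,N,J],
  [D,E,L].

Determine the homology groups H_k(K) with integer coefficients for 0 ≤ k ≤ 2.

H_0 ≅ Z,  H_1 ≅ Z ⊕ Z/2,  H_2 = 0.

Take the total order A < B < D < E < F < G < J < L < M < N on the vertex set. Then K (dimension 2) consists of the simplices:

  0-simplices (10): A, B, D, E, F, G, J, L, M, N
  1-simplices (30): AB, AD, AF, AG, AJ, AM, BE, BG, BJ, BM, BN, DE, DF, DG, DJ, DL, DN, EF, EG, EL, EM, FJ, FL, FM, FN, GM, GN, JL, JN, MN
  2-simplices (20): ABJ, ABM, ADF, ADG, AFJ, AGM, BEG, BEM, BGN, BJN, DEG, DEL, DFN, DJL, DJN, EFL, EFM, FJL, FMN, GMN

Hence C_0 ≅ Z^10, C_1 ≅ Z^30, C_2 ≅ Z^20.

The boundary map ∂_1: C_1 → C_0 maps an edge to its endpoints' difference, ∂[p,q] = q − p.
The resulting 10×30 matrix has rank 9, and its Smith normal form has invariant factors (1,1,1,1,1,1,1,1,1).

∂_2: C_2 → C_1 sends each 2-simplex [p,q,r] to [q,r] − [p,r] + [p,q]. For instance
  ∂EFL = FL − EL + EF,
  ∂EFM = FM − EM + EF.
The 30×20 boundary matrix has rank 20 and Smith normal form diag(1,1,1,1,1,1,1,1,1,1,1,1,1,1,1,1,1,1,1,2).

Reading off H_k = ker ∂_k / im ∂_{k+1}:

  H_0: rank C_0 − rank ∂_1 = 10 − 9 = 1, and the invariant factors of ∂_1 are all 1, so H_0 ≅ Z.
  H_1: rank ker ∂_1 − rank ∂_2 = (30 − 9) − 20 = 1, and ∂_2 has invariant factor 2 > 1, so H_1 ≅ Z ⊕ Z/2.
  H_2: rank ker ∂_2 − rank ∂_3 = (20 − 20) − 0 = 0, and there is no ∂_3, so H_2 ≅ 0.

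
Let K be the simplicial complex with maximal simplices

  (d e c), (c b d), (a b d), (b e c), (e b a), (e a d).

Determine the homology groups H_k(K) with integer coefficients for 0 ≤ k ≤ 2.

Take the total order a < b < c < d < e on the vertex set. Then K (dimension 2) consists of the simplices:

  0-simplices (5): a, b, c, d, e
  1-simplices (9): ab, ad, ae, bc, bd, be, cd, ce, de
  2-simplices (6): abd, abe, ade, bcd, bce, cde

giving chain groups C_0 ≅ Z^5, C_1 ≅ Z^9, C_2 ≅ Z^6.

The boundary map ∂_1: C_1 → C_0 is given by ∂[p,q] = [q] − [p].
The 5×9 boundary matrix has rank 4 and Smith normal form diag(1,1,1,1).

Boundary ∂_2: C_2 → C_1 maps a triangle to the signed sum of its edges. For instance
  ∂ade = de − ae + ad,
  ∂bcd = cd − bd + bc.
The resulting 9×6 matrix has rank 5, and its Smith normal form has invariant factors (1,1,1,1,1).

Reading off H_k = ker ∂_k / im ∂_{k+1}:

  H_0: rank C_0 − rank ∂_1 = 5 − 4 = 1, and the invariant factors of ∂_1 are all 1, so H_0 = Z.
  H_1: rank ker ∂_1 − rank ∂_2 = (9 − 4) − 5 = 0, and the invariant factors of ∂_2 are all 1, so H_1 = 0.
  H_2: rank ker ∂_2 − rank ∂_3 = (6 − 5) − 0 = 1, and there is no ∂_3, so H_2 = Z.

H_0 ≅ Z,  H_1 = 0,  H_2 ≅ Z.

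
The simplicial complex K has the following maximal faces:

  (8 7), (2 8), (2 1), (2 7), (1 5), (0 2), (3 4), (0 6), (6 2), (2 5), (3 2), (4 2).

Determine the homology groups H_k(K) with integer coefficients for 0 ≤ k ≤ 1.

H_0 ≅ Z,  H_1 ≅ Z^4.

Order the vertices as 0 < 1 < 2 < 3 < 4 < 5 < 6 < 7 < 8. Listing each simplex with vertices in this order, K has dimension 1 with simplices:

  0-simplices (9): [0], [1], [2], [3], [4], [5], [6], [7], [8]
  1-simplices (12): [0,2], [0,6], [1,2], [1,5], [2,3], [2,4], [2,5], [2,6], [2,7], [2,8], [3,4], [7,8]

Hence C_0 ≅ Z^9, C_1 ≅ Z^12.

∂_1: C_1 → C_0 maps an edge to its endpoints' difference, ∂[p,q] = q − p. For instance
  ∂[2,3] = [3] − [2].
The 9×12 boundary matrix has rank 8 and Smith normal form diag(1,1,1,1,1,1,1,1).

From H_k ≅ ker(∂_k) / im(∂_{k+1}) we obtain:

  H_0: rank C_0 − rank ∂_1 = 9 − 8 = 1, and the invariant factors of ∂_1 are all 1, so H_0 = Z.
  H_1: rank ker ∂_1 − rank ∂_2 = (12 − 8) − 0 = 4, and there is no ∂_2, so H_1 = Z^4.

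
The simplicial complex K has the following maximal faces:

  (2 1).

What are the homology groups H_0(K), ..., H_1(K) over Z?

H_0 = Z,  H_1 = 0.

Order the vertices as 1 < 2. Listing each simplex with vertices in this order, K has dimension 1 with simplices:

  0-simplices (2): [1], [2]
  1-simplices (1): [1,2]

giving chain groups C_0 ≅ Z^2, C_1 ≅ Z^1.

∂_1: C_1 → C_0 maps an edge to its endpoints' difference, ∂[p,q] = q − p.
This gives a 2×1 integer matrix of rank 1; reducing to Smith normal form yields diagonal entries (1).

Computing H_k = (kernel of ∂_k) / (image of ∂_{k+1}):

  H_0: rank C_0 − rank ∂_1 = 2 − 1 = 1, and the invariant factors of ∂_1 are all 1, so H_0 = Z.
  H_1: rank ker ∂_1 − rank ∂_2 = (1 − 1) − 0 = 0, and there is no ∂_2, so H_1 = 0.

(K is a triangulation of the 1-simplex.)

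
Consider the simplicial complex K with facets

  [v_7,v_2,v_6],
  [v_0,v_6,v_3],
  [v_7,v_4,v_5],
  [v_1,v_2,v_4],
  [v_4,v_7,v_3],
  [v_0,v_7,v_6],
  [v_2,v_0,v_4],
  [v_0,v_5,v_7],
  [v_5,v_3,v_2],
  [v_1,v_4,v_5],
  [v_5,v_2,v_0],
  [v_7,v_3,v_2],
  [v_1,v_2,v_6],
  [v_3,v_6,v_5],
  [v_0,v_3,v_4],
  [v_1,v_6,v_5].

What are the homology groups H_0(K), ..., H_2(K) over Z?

We work with the vertex ordering v_0 < v_1 < v_2 < v_3 < v_4 < v_5 < v_6 < v_7. The simplices of K, each written with vertices in increasing order, are:

  0-simplices (8): [v_0], [v_1], [v_2], [v_3], [v_4], [v_5], [v_6], [v_7]
  1-simplices (24): (24 of them)
  2-simplices (16): (16 of them)

Hence C_0 ≅ Z^8, C_1 ≅ Z^24, C_2 ≅ Z^16.

Boundary ∂_1: C_1 → C_0 sends each edge [p,q] (with p < q) to q − p. For instance
  ∂[v_4,v_5] = [v_5] − [v_4].
The 8×24 boundary matrix has rank 7 and Smith normal form diag(1,1,1,1,1,1,1).

The boundary map ∂_2: C_2 → C_1 acts by ∂[p,q,r] = [q,r] − [p,r] + [p,q]. For instance
  ∂[v_2,v_3,v_7] = [v_3,v_7] − [v_2,v_7] + [v_2,v_3],
  ∂[v_0,v_3,v_6] = [v_3,v_6] − [v_0,v_6] + [v_0,v_3].
The resulting 24×16 matrix has rank 15, and its Smith normal form has invariant factors (1,1,1,1,1,1,1,1,1,1,1,1,1,1,1).

Now H_k = ker ∂_k / im ∂_{k+1}, so:

  H_0: rank C_0 − rank ∂_1 = 8 − 7 = 1, and the invariant factors of ∂_1 are all 1, so H_0 ≅ Z.
  H_1: rank ker ∂_1 − rank ∂_2 = (24 − 7) − 15 = 2, and the invariant factors of ∂_2 are all 1, so H_1 ≅ Z^2.
  H_2: rank ker ∂_2 − rank ∂_3 = (16 − 15) − 0 = 1, and there is no ∂_3, so H_2 ≅ Z.

As a check, the Euler characteristic is 8 − 24 + 16 = 0, which agrees with 1 − 2 + 1 = 0.

H_0 = Z,  H_1 = Z^2,  H_2 = Z.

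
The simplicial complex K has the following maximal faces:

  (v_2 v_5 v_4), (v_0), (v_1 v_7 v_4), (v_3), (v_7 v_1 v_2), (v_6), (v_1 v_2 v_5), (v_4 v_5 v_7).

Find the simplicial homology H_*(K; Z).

Take the total order v_0 < v_1 < v_2 < v_3 < v_4 < v_5 < v_6 < v_7 on the vertex set. Then K (dimension 2) consists of the simplices:

  0-simplices (8): [v_0], [v_1], [v_2], [v_3], [v_4], [v_5], [v_6], [v_7]
  1-simplices (10): [v_1,v_2], [v_1,v_4], [v_1,v_5], [v_1,v_7], [v_2,v_4], [v_2,v_5], [v_2,v_7], [v_4,v_5], [v_4,v_7], [v_5,v_7]
  2-simplices (5): [v_1,v_2,v_5], [v_1,v_2,v_7], [v_1,v_4,v_7], [v_2,v_4,v_5], [v_4,v_5,v_7]

so the chain groups are C_0 ≅ Z^8, C_1 ≅ Z^10, C_2 ≅ Z^5.

The boundary map ∂_1: C_1 → C_0 maps an edge to its endpoints' difference, ∂[p,q] = q − p.
The resulting 8×10 matrix has rank 4, and its Smith normal form has invariant factors (1,1,1,1).

The boundary map ∂_2: C_2 → C_1 sends each 2-simplex [p,q,r] to [q,r] − [p,r] + [p,q]. For instance
  ∂[v_1,v_2,v_7] = [v_2,v_7] − [v_1,v_7] + [v_1,v_2],
  ∂[v_1,v_2,v_5] = [v_2,v_5] − [v_1,v_5] + [v_1,v_2].
The 10×5 boundary matrix has rank 5 and Smith normal form diag(1,1,1,1,1).

Now H_k = ker ∂_k / im ∂_{k+1}, so:

  H_0: rank C_0 − rank ∂_1 = 8 − 4 = 4, and the invariant factors of ∂_1 are all 1, so H_0 ≅ Z^4.
  H_1: rank ker ∂_1 − rank ∂_2 = (10 − 4) − 5 = 1, and the invariant factors of ∂_2 are all 1, so H_1 ≅ Z.
  H_2: rank ker ∂_2 − rank ∂_3 = (5 − 5) − 0 = 0, and there is no ∂_3, so H_2 ≅ 0.

H_0 = Z^4,  H_1 = Z,  H_2 = 0.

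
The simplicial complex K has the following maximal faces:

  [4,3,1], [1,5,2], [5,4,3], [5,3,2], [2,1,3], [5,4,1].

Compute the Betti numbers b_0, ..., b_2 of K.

b_0 = 1, b_1 = 0, b_2 = 1.

We work with the vertex ordering 1 < 2 < 3 < 4 < 5. The simplices of K, each written with vertices in increasing order, are:

  0-simplices (5): [1], [2], [3], [4], [5]
  1-simplices (9): [1,2], [1,3], [1,4], [1,5], [2,3], [2,5], [3,4], [3,5], [4,5]
  2-simplices (6): [1,2,3], [1,2,5], [1,3,4], [1,4,5], [2,3,5], [3,4,5]

Hence C_0 ≅ Z^5, C_1 ≅ Z^9, C_2 ≅ Z^6.

∂_1: C_1 → C_0 sends each edge [p,q] (with p < q) to q − p. For instance
  ∂[2,5] = [5] − [2].
This gives a 5×9 integer matrix of rank 4; reducing to Smith normal form yields diagonal entries (1,1,1,1).

The boundary map ∂_2: C_2 → C_1 maps a triangle to the signed sum of its edges. For instance
  ∂[1,3,4] = [3,4] − [1,4] + [1,3],
  ∂[1,2,5] = [2,5] − [1,5] + [1,2].
As a 9×6 matrix over Z this has rank 5, with invariant factors (1,1,1,1,1).

Now H_k = ker ∂_k / im ∂_{k+1}, so:

  H_0: rank C_0 − rank ∂_1 = 5 − 4 = 1, and the invariant factors of ∂_1 are all 1, so H_0 = Z.
  H_1: rank ker ∂_1 − rank ∂_2 = (9 − 4) − 5 = 0, and the invariant factors of ∂_2 are all 1, so H_1 = 0.
  H_2: rank ker ∂_2 − rank ∂_3 = (6 − 5) − 0 = 1, and there is no ∂_3, so H_2 = Z.

Hence the Betti numbers are b_0 = 1, b_1 = 0, b_2 = 1.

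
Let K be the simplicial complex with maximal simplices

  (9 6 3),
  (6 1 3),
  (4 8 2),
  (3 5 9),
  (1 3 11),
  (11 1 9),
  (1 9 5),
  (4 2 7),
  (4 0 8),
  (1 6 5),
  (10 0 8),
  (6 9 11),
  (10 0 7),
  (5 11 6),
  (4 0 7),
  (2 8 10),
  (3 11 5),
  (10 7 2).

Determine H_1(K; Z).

H_1 = Z_2.

K has 12 vertices, 27 edges, 18 triangles.
rank ∂_1 = 10, rank ∂_2 = 17 ⇒ b_1 = 27 − 10 − 17 = 0; ∂_2 has invariant factor(s) [2] giving torsion. So H_1 ≅ Z_2.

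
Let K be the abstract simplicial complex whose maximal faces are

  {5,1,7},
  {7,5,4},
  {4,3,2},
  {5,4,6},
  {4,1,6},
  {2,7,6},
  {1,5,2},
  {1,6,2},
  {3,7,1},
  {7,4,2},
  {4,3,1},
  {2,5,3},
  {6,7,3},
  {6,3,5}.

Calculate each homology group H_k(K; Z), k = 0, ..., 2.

H_0 ≅ Z,  H_1 ≅ Z^2,  H_2 ≅ Z.

Fix the vertex order 1 < 2 < 3 < 4 < 5 < 6 < 7 and write every simplex with vertices in increasing order. Then dim K = 2 and the simplices of K are:

  0-simplices (7): [1], [2], [3], [4], [5], [6], [7]
  1-simplices (21): [1,2], [1,3], [1,4], [1,5], [1,6], [1,7], [2,3], [2,4], [2,5], [2,6], [2,7], [3,4], [3,5], [3,6], [3,7], [4,5], [4,6], [4,7], [5,6], [5,7], [6,7]
  2-simplices (14): [1,2,5], [1,2,6], [1,3,4], [1,3,7], [1,4,6], [1,5,7], [2,3,4], [2,3,5], [2,4,7], [2,6,7], [3,5,6], [3,6,7], [4,5,6], [4,5,7]

so the chain groups are C_0 ≅ Z^7, C_1 ≅ Z^21, C_2 ≅ Z^14.

Boundary ∂_1: C_1 → C_0 is given by ∂[p,q] = [q] − [p].
The resulting 7×21 matrix has rank 6, and its Smith normal form has invariant factors (1,1,1,1,1,1).

Boundary ∂_2: C_2 → C_1 sends each 2-simplex [p,q,r] to [q,r] − [p,r] + [p,q]. For instance
  ∂[4,5,7] = [5,7] − [4,7] + [4,5],
  ∂[1,5,7] = [5,7] − [1,7] + [1,5].
The 21×14 boundary matrix has rank 13 and Smith normal form diag(1,1,1,1,1,1,1,1,1,1,1,1,1).

Now H_k = ker ∂_k / im ∂_{k+1}, so:

  H_0: rank C_0 − rank ∂_1 = 7 − 6 = 1, and the invariant factors of ∂_1 are all 1, so H_0 ≅ Z.
  H_1: rank ker ∂_1 − rank ∂_2 = (21 − 6) − 13 = 2, and the invariant factors of ∂_2 are all 1, so H_1 ≅ Z^2.
  H_2: rank ker ∂_2 − rank ∂_3 = (14 − 13) − 0 = 1, and there is no ∂_3, so H_2 ≅ Z.

(K is a triangulation of the torus T^2.)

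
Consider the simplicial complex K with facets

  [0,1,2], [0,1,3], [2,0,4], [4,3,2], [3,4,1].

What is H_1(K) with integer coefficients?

We work with the vertex ordering 0 < 1 < 2 < 3 < 4. The simplices of K, each written with vertices in increasing order, are:

  0-simplices (5): [0], [1], [2], [3], [4]
  1-simplices (10): [0,1], [0,2], [0,3], [0,4], [1,2], [1,3], [1,4], [2,3], [2,4], [3,4]
  2-simplices (5): [0,1,2], [0,1,3], [0,2,4], [1,3,4], [2,3,4]

so the chain groups are C_0 ≅ Z^5, C_1 ≅ Z^10, C_2 ≅ Z^5.

∂_1: C_1 → C_0 maps an edge to its endpoints' difference, ∂[p,q] = q − p.
The 5×10 boundary matrix has rank 4 and Smith normal form diag(1,1,1,1).

The boundary map ∂_2: C_2 → C_1 acts by ∂[p,q,r] = [q,r] − [p,r] + [p,q]. For instance
  ∂[2,3,4] = [3,4] − [2,4] + [2,3],
  ∂[0,1,2] = [1,2] − [0,2] + [0,1].
The 10×5 boundary matrix has rank 5 and Smith normal form diag(1,1,1,1,1).

From H_k ≅ ker(∂_k) / im(∂_{k+1}) we obtain:

  H_1: rank ker ∂_1 − rank ∂_2 = (10 − 4) − 5 = 1, and the invariant factors of ∂_2 are all 1, so H_1 = Z.

H_1 ≅ Z.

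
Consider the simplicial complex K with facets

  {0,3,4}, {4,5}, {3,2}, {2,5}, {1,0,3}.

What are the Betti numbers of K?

Order the vertices as 0 < 1 < 2 < 3 < 4 < 5. Listing each simplex with vertices in this order, K has dimension 2 with simplices:

  0-simplices (6): [0], [1], [2], [3], [4], [5]
  1-simplices (8): [0,1], [0,3], [0,4], [1,3], [2,3], [2,5], [3,4], [4,5]
  2-simplices (2): [0,1,3], [0,3,4]

so the chain groups are C_0 ≅ Z^6, C_1 ≅ Z^8, C_2 ≅ Z^2.

Boundary ∂_1: C_1 → C_0 sends each edge [p,q] (with p < q) to q − p. For instance
  ∂[3,4] = [4] − [3].
As a 6×8 matrix over Z this has rank 5, with invariant factors (1,1,1,1,1).

∂_2: C_2 → C_1 maps a triangle to the signed sum of its edges. For instance
  ∂[0,3,4] = [3,4] − [0,4] + [0,3],
  ∂[0,1,3] = [1,3] − [0,3] + [0,1].
The resulting 8×2 matrix has rank 2, and its Smith normal form has invariant factors (1,1).

From H_k ≅ ker(∂_k) / im(∂_{k+1}) we obtain:

  H_0: rank C_0 − rank ∂_1 = 6 − 5 = 1, and the invariant factors of ∂_1 are all 1, so H_0 ≅ Z.
  H_1: rank ker ∂_1 − rank ∂_2 = (8 − 5) − 2 = 1, and the invariant factors of ∂_2 are all 1, so H_1 ≅ Z.
  H_2: rank ker ∂_2 − rank ∂_3 = (2 − 2) − 0 = 0, and there is no ∂_3, so H_2 ≅ 0.

As a check, the Euler characteristic is 6 − 8 + 2 = 0, which agrees with 1 − 1 + 0 = 0.

Hence the Betti numbers are b_0 = 1, b_1 = 1, b_2 = 0.

b_0 = 1, b_1 = 1, b_2 = 0.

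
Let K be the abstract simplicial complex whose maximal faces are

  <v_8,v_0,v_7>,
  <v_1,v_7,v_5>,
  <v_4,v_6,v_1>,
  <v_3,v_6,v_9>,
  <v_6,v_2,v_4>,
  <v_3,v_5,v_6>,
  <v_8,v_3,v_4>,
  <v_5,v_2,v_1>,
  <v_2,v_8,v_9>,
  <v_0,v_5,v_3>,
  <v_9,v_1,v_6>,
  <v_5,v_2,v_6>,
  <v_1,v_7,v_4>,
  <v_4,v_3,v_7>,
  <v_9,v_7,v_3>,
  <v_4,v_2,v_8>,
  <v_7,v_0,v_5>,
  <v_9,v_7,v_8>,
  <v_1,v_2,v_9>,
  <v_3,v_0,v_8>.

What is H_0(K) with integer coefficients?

H_0 ≅ Z.

Order the vertices as v_0 < v_1 < v_2 < v_3 < v_4 < v_5 < v_6 < v_7 < v_8 < v_9. Listing each simplex with vertices in this order, K has dimension 2 with simplices:

  0-simplices (10): [v_0], [v_1], [v_2], [v_3], [v_4], [v_5], [v_6], [v_7], [v_8], [v_9]
  1-simplices (30): (30 of them)
  2-simplices (20): (20 of them)

Hence C_0 ≅ Z^10, C_1 ≅ Z^30, C_2 ≅ Z^20.

Boundary ∂_1: C_1 → C_0 sends each edge [p,q] (with p < q) to q − p.
As a 10×30 matrix over Z this has rank 9, with invariant factors (1,1,1,1,1,1,1,1,1).

∂_2: C_2 → C_1 sends each 2-simplex [p,q,r] to [q,r] − [p,r] + [p,q]. For instance
  ∂[v_2,v_4,v_6] = [v_4,v_6] − [v_2,v_6] + [v_2,v_4],
  ∂[v_3,v_7,v_9] = [v_7,v_9] − [v_3,v_9] + [v_3,v_7].
As a 30×20 matrix over Z this has rank 20, with invariant factors (1,1,1,1,1,1,1,1,1,1,1,1,1,1,1,1,1,1,1,2).

Computing H_k = (kernel of ∂_k) / (image of ∂_{k+1}):

  H_0: rank C_0 − rank ∂_1 = 10 − 9 = 1, and the invariant factors of ∂_1 are all 1, so H_0 = Z.

(K is a triangulation of the Klein bottle.)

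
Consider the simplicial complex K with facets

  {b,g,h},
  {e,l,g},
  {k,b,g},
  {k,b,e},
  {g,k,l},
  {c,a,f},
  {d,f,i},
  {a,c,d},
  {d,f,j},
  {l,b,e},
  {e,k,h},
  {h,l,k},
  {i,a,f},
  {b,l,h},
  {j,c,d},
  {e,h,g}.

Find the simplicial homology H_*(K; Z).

H_0 = Z^2,  H_1 = Z ⊕ Z_2,  H_2 = 0.

Take the total order a < b < c < d < e < f < g < h < i < j < k < l on the vertex set. Then K (dimension 2) consists of the simplices:

  0-simplices (12): a, b, c, d, e, f, g, h, i, j, k, l
  1-simplices (27): ac, ad, af, ai, be, bg, bh, bk, bl, cd, cf, cj, df, di, dj, eg, eh, ek, el, fi, fj, gh, gk, gl, hk, hl, kl
  2-simplices (16): acd, acf, afi, bek, bel, bgh, bgk, bhl, cdj, dfi, dfj, egh, egl, ehk, gkl, hkl

so the chain groups are C_0 ≅ Z^12, C_1 ≅ Z^27, C_2 ≅ Z^16.

The boundary map ∂_1: C_1 → C_0 is given by ∂[p,q] = [q] − [p]. For instance
  ∂ad = d − a.
The resulting 12×27 matrix has rank 10, and its Smith normal form has invariant factors (1,1,1,1,1,1,1,1,1,1).

The boundary map ∂_2: C_2 → C_1 sends each 2-simplex [p,q,r] to [q,r] − [p,r] + [p,q]. For instance
  ∂dfi = fi − di + df,
  ∂bgh = gh − bh + bg.
As a 27×16 matrix over Z this has rank 16, with invariant factors (1,1,1,1,1,1,1,1,1,1,1,1,1,1,1,2).

Computing H_k = (kernel of ∂_k) / (image of ∂_{k+1}):

  H_0: rank C_0 − rank ∂_1 = 12 − 10 = 2, and the invariant factors of ∂_1 are all 1, so H_0 = Z^2.
  H_1: rank ker ∂_1 − rank ∂_2 = (27 − 10) − 16 = 1, and ∂_2 has invariant factor 2 > 1, so H_1 = Z ⊕ Z_2.
  H_2: rank ker ∂_2 − rank ∂_3 = (16 − 16) − 0 = 0, and there is no ∂_3, so H_2 = 0.

(K is a triangulation of the disjoint union of the real projective plane RP^2 and the cylinder S^1 x I.)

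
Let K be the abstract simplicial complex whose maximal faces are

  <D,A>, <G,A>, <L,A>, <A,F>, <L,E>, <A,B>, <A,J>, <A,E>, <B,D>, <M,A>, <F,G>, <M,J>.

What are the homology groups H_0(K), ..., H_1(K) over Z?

We work with the vertex ordering A < B < D < E < F < G < J < L < M. The simplices of K, each written with vertices in increasing order, are:

  0-simplices (9): A, B, D, E, F, G, J, L, M
  1-simplices (12): AB, AD, AE, AF, AG, AJ, AL, AM, BD, EL, FG, JM

Hence C_0 ≅ Z^9, C_1 ≅ Z^12.

The boundary map ∂_1: C_1 → C_0 maps an edge to its endpoints' difference, ∂[p,q] = q − p. For instance
  ∂BD = D − B.
The 9×12 boundary matrix has rank 8 and Smith normal form diag(1,1,1,1,1,1,1,1).

Now H_k = ker ∂_k / im ∂_{k+1}, so:

  H_0: rank C_0 − rank ∂_1 = 9 − 8 = 1, and the invariant factors of ∂_1 are all 1, so H_0 ≅ Z.
  H_1: rank ker ∂_1 − rank ∂_2 = (12 − 8) − 0 = 4, and there is no ∂_2, so H_1 ≅ Z^4.

H_0 = Z,  H_1 = Z^4.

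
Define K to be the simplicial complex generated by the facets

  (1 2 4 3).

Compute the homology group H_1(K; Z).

Fix the vertex order 1 < 2 < 3 < 4 and write every simplex with vertices in increasing order. Then dim K = 3 and the simplices of K are:

  0-simplices (4): [1], [2], [3], [4]
  1-simplices (6): [1,2], [1,3], [1,4], [2,3], [2,4], [3,4]
  2-simplices (4): [1,2,3], [1,2,4], [1,3,4], [2,3,4]
  3-simplices (1): [1,2,3,4]

so the chain groups are C_0 ≅ Z^4, C_1 ≅ Z^6, C_2 ≅ Z^4, C_3 ≅ Z^1.

Boundary ∂_1: C_1 → C_0 maps an edge to its endpoints' difference, ∂[p,q] = q − p. For instance
  ∂[3,4] = [4] − [3].
As a 4×6 matrix over Z this has rank 3, with invariant factors (1,1,1).

Boundary ∂_2: C_2 → C_1 acts by ∂[p,q,r] = [q,r] − [p,r] + [p,q]. For instance
  ∂[1,3,4] = [3,4] − [1,4] + [1,3],
  ∂[1,2,3] = [2,3] − [1,3] + [1,2].
The 6×4 boundary matrix has rank 3 and Smith normal form diag(1,1,1).

Boundary ∂_3: C_3 → C_2 sends each 3-simplex σ to the alternating sum Σ_i (−1)^i (σ with its i-th vertex removed). For instance
  ∂[1,2,3,4] = [2,3,4] − [1,3,4] + [1,2,4] − [1,2,3].
This gives a 4×1 integer matrix of rank 1; reducing to Smith normal form yields diagonal entries (1).

Computing H_k = (kernel of ∂_k) / (image of ∂_{k+1}):

  H_1: rank ker ∂_1 − rank ∂_2 = (6 − 3) − 3 = 0, and the invariant factors of ∂_2 are all 1, so H_1 ≅ 0.

H_1 ≅ 0.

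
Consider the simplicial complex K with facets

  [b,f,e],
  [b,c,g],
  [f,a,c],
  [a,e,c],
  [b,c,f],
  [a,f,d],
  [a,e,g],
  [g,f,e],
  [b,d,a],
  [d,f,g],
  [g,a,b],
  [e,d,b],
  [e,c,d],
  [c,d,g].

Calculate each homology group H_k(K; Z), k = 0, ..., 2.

Take the total order a < b < c < d < e < f < g on the vertex set. Then K (dimension 2) consists of the simplices:

  0-simplices (7): a, b, c, d, e, f, g
  1-simplices (21): ab, ac, ad, ae, af, ag, bc, bd, be, bf, bg, cd, ce, cf, cg, de, df, dg, ef, eg, fg
  2-simplices (14): abd, abg, ace, acf, adf, aeg, bcf, bcg, bde, bef, cde, cdg, dfg, efg

giving chain groups C_0 ≅ Z^7, C_1 ≅ Z^21, C_2 ≅ Z^14.

The boundary map ∂_1: C_1 → C_0 sends each edge [p,q] (with p < q) to q − p.
The resulting 7×21 matrix has rank 6, and its Smith normal form has invariant factors (1,1,1,1,1,1).

∂_2: C_2 → C_1 acts by ∂[p,q,r] = [q,r] − [p,r] + [p,q]. For instance
  ∂bcg = cg − bg + bc,
  ∂aeg = eg − ag + ae.
The 21×14 boundary matrix has rank 13 and Smith normal form diag(1,1,1,1,1,1,1,1,1,1,1,1,1).

Reading off H_k = ker ∂_k / im ∂_{k+1}:

  H_0: rank C_0 − rank ∂_1 = 7 − 6 = 1, and the invariant factors of ∂_1 are all 1, so H_0 = Z.
  H_1: rank ker ∂_1 − rank ∂_2 = (21 − 6) − 13 = 2, and the invariant factors of ∂_2 are all 1, so H_1 = Z^2.
  H_2: rank ker ∂_2 − rank ∂_3 = (14 − 13) − 0 = 1, and there is no ∂_3, so H_2 = Z.

As a check, the Euler characteristic is 7 − 21 + 14 = 0, which agrees with 1 − 2 + 1 = 0.

H_0 = Z,  H_1 = Z^2,  H_2 = Z.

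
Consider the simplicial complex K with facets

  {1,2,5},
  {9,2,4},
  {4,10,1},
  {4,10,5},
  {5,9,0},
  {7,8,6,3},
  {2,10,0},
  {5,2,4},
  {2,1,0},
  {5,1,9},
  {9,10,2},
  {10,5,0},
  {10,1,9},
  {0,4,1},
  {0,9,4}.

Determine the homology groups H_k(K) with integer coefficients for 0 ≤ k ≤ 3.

H_0 = Z^2,  H_1 = Z^2,  H_2 = Z,  H_3 = 0.

We work with the vertex ordering 0 < 1 < 2 < 3 < 4 < 5 < 6 < 7 < 8 < 9 < 10. The simplices of K, each written with vertices in increasing order, are:

  0-simplices (11): [0], [1], [2], [3], [4], [5], [6], [7], [8], [9], [10]
  1-simplices (27): (27 of them)
  2-simplices (18): (18 of them)
  3-simplices (1): [3,6,7,8]

giving chain groups C_0 ≅ Z^11, C_1 ≅ Z^27, C_2 ≅ Z^18, C_3 ≅ Z^1.

Boundary ∂_1: C_1 → C_0 sends each edge [p,q] (with p < q) to q − p. For instance
  ∂[0,1] = [1] − [0].
The resulting 11×27 matrix has rank 9, and its Smith normal form has invariant factors (1,1,1,1,1,1,1,1,1).

Boundary ∂_2: C_2 → C_1 maps a triangle to the signed sum of its edges. For instance
  ∂[1,2,5] = [2,5] − [1,5] + [1,2],
  ∂[4,5,10] = [5,10] − [4,10] + [4,5].
As a 27×18 matrix over Z this has rank 16, with invariant factors (1,1,1,1,1,1,1,1,1,1,1,1,1,1,1,1).

The boundary map ∂_3: C_3 → C_2 sends each 3-simplex σ to the alternating sum Σ_i (−1)^i (σ with its i-th vertex removed). For instance
  ∂[3,6,7,8] = [6,7,8] − [3,7,8] + [3,6,8] − [3,6,7].
As a 18×1 matrix over Z this has rank 1, with invariant factors (1).

Computing H_k = (kernel of ∂_k) / (image of ∂_{k+1}):

  H_0: rank C_0 − rank ∂_1 = 11 − 9 = 2, and the invariant factors of ∂_1 are all 1, so H_0 = Z^2.
  H_1: rank ker ∂_1 − rank ∂_2 = (27 − 9) − 16 = 2, and the invariant factors of ∂_2 are all 1, so H_1 = Z^2.
  H_2: rank ker ∂_2 − rank ∂_3 = (18 − 16) − 1 = 1, and the invariant factors of ∂_3 are all 1, so H_2 = Z.
  H_3: rank ker ∂_3 − rank ∂_4 = (1 − 1) − 0 = 0, and there is no ∂_4, so H_3 = 0.

As a check, the Euler characteristic is 11 − 27 + 18 − 1 = 1, which agrees with 2 − 2 + 1 − 0 = 1.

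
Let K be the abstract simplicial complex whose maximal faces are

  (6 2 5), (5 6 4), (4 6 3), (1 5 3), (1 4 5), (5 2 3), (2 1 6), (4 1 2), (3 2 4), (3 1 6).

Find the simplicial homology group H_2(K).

H_2 = 0.

Order the vertices as 1 < 2 < 3 < 4 < 5 < 6. Listing each simplex with vertices in this order, K has dimension 2 with simplices:

  0-simplices (6): [1], [2], [3], [4], [5], [6]
  1-simplices (15): [1,2], [1,3], [1,4], [1,5], [1,6], [2,3], [2,4], [2,5], [2,6], [3,4], [3,5], [3,6], [4,5], [4,6], [5,6]
  2-simplices (10): [1,2,4], [1,2,6], [1,3,5], [1,3,6], [1,4,5], [2,3,4], [2,3,5], [2,5,6], [3,4,6], [4,5,6]

so the chain groups are C_0 ≅ Z^6, C_1 ≅ Z^15, C_2 ≅ Z^10.

∂_1: C_1 → C_0 is given by ∂[p,q] = [q] − [p]. For instance
  ∂[2,4] = [4] − [2].
As a 6×15 matrix over Z this has rank 5, with invariant factors (1,1,1,1,1).

Boundary ∂_2: C_2 → C_1 maps a triangle to the signed sum of its edges. For instance
  ∂[3,4,6] = [4,6] − [3,6] + [3,4],
  ∂[2,5,6] = [5,6] − [2,6] + [2,5].
This gives a 15×10 integer matrix of rank 10; reducing to Smith normal form yields diagonal entries (1,1,1,1,1,1,1,1,1,2).

From H_k ≅ ker(∂_k) / im(∂_{k+1}) we obtain:

  H_2: rank ker ∂_2 − rank ∂_3 = (10 − 10) − 0 = 0, and there is no ∂_3, so H_2 = 0.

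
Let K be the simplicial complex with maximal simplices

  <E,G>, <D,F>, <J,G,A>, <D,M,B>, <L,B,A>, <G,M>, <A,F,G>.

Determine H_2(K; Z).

H_2 ≅ 0.

Fix the vertex order A < B < D < E < F < G < J < L < M and write every simplex with vertices in increasing order. Then dim K = 2 and the simplices of K are:

  0-simplices (9): A, B, D, E, F, G, J, L, M
  1-simplices (14): AB, AF, AG, AJ, AL, BD, BL, BM, DF, DM, EG, FG, GJ, GM
  2-simplices (4): ABL, AFG, AGJ, BDM

Hence C_0 ≅ Z^9, C_1 ≅ Z^14, C_2 ≅ Z^4.

∂_1: C_1 → C_0 sends each edge [p,q] (with p < q) to q − p. For instance
  ∂AF = F − A.
This gives a 9×14 integer matrix of rank 8; reducing to Smith normal form yields diagonal entries (1,1,1,1,1,1,1,1).

The boundary map ∂_2: C_2 → C_1 sends each 2-simplex [p,q,r] to [q,r] − [p,r] + [p,q]. For instance
  ∂BDM = DM − BM + BD,
  ∂ABL = BL − AL + AB.
The 14×4 boundary matrix has rank 4 and Smith normal form diag(1,1,1,1).

Now H_k = ker ∂_k / im ∂_{k+1}, so:

  H_2: rank ker ∂_2 − rank ∂_3 = (4 − 4) − 0 = 0, and there is no ∂_3, so H_2 = 0.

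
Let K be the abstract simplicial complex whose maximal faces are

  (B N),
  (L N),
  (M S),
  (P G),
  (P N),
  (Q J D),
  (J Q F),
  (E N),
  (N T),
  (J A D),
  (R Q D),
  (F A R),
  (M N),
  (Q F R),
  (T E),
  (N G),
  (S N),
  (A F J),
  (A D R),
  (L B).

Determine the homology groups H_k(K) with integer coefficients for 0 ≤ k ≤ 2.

H_0 ≅ Z^2,  H_1 ≅ Z^4,  H_2 ≅ Z.

Fix the vertex order A < B < D < E < F < G < J < L < M < N < P < Q < R < S < T and write every simplex with vertices in increasing order. Then dim K = 2 and the simplices of K are:

  0-simplices (15): A, B, D, E, F, G, J, L, M, N, P, Q, R, S, T
  1-simplices (24): AD, AF, AJ, AR, BL, BN, DJ, DQ, DR, EN, ET, FJ, FQ, FR, GN, GP, JQ, LN, MN, MS, NP, NS, NT, QR
  2-simplices (8): ADJ, ADR, AFJ, AFR, DJQ, DQR, FJQ, FQR

giving chain groups C_0 ≅ Z^15, C_1 ≅ Z^24, C_2 ≅ Z^8.

∂_1: C_1 → C_0 sends each edge [p,q] (with p < q) to q − p. For instance
  ∂BN = N − B.
The 15×24 boundary matrix has rank 13 and Smith normal form diag(1,1,1,1,1,1,1,1,1,1,1,1,1).

The boundary map ∂_2: C_2 → C_1 sends each 2-simplex [p,q,r] to [q,r] − [p,r] + [p,q]. For instance
  ∂ADR = DR − AR + AD,
  ∂FQR = QR − FR + FQ.
As a 24×8 matrix over Z this has rank 7, with invariant factors (1,1,1,1,1,1,1).

Now H_k = ker ∂_k / im ∂_{k+1}, so:

  H_0: rank C_0 − rank ∂_1 = 15 − 13 = 2, and the invariant factors of ∂_1 are all 1, so H_0 = Z^2.
  H_1: rank ker ∂_1 − rank ∂_2 = (24 − 13) − 7 = 4, and the invariant factors of ∂_2 are all 1, so H_1 = Z^4.
  H_2: rank ker ∂_2 − rank ∂_3 = (8 − 7) − 0 = 1, and there is no ∂_3, so H_2 = Z.

As a check, the Euler characteristic is 15 − 24 + 8 = -1, which agrees with 2 − 4 + 1 = -1.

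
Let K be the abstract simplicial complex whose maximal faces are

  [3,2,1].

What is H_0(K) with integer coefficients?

We work with the vertex ordering 1 < 2 < 3. The simplices of K, each written with vertices in increasing order, are:

  0-simplices (3): [1], [2], [3]
  1-simplices (3): [1,2], [1,3], [2,3]
  2-simplices (1): [1,2,3]

so the chain groups are C_0 ≅ Z^3, C_1 ≅ Z^3, C_2 ≅ Z^1.

Boundary ∂_1: C_1 → C_0 maps an edge to its endpoints' difference, ∂[p,q] = q − p.
The resulting 3×3 matrix has rank 2, and its Smith normal form has invariant factors (1,1).

The boundary map ∂_2: C_2 → C_1 sends each 2-simplex [p,q,r] to [q,r] − [p,r] + [p,q]. For instance
  ∂[1,2,3] = [2,3] − [1,3] + [1,2].
As a 3×1 matrix over Z this has rank 1, with invariant factors (1).

From H_k ≅ ker(∂_k) / im(∂_{k+1}) we obtain:

  H_0: rank C_0 − rank ∂_1 = 3 − 2 = 1, and the invariant factors of ∂_1 are all 1, so H_0 = Z.

(K is a triangulation of the 2-simplex.)

H_0 ≅ Z.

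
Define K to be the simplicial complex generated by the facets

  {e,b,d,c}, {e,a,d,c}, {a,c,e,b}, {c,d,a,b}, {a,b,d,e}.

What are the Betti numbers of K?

b_0 = 1, b_1 = 0, b_2 = 0, b_3 = 1.

Fix the vertex order a < b < c < d < e and write every simplex with vertices in increasing order. Then dim K = 3 and the simplices of K are:

  0-simplices (5): a, b, c, d, e
  1-simplices (10): ab, ac, ad, ae, bc, bd, be, cd, ce, de
  2-simplices (10): abc, abd, abe, acd, ace, ade, bcd, bce, bde, cde
  3-simplices (5): abcd, abce, abde, acde, bcde

so the chain groups are C_0 ≅ Z^5, C_1 ≅ Z^10, C_2 ≅ Z^10, C_3 ≅ Z^5.

The boundary map ∂_1: C_1 → C_0 sends each edge [p,q] (with p < q) to q − p.
The 5×10 boundary matrix has rank 4 and Smith normal form diag(1,1,1,1).

Boundary ∂_2: C_2 → C_1 acts by ∂[p,q,r] = [q,r] − [p,r] + [p,q]. For instance
  ∂bde = de − be + bd,
  ∂acd = cd − ad + ac.
This gives a 10×10 integer matrix of rank 6; reducing to Smith normal form yields diagonal entries (1,1,1,1,1,1).

Boundary ∂_3: C_3 → C_2 sends each 3-simplex σ to the alternating sum Σ_i (−1)^i (σ with its i-th vertex removed). For instance
  ∂bcde = cde − bde + bce − bcd,
  ∂abcd = bcd − acd + abd − abc.
The resulting 10×5 matrix has rank 4, and its Smith normal form has invariant factors (1,1,1,1).

Reading off H_k = ker ∂_k / im ∂_{k+1}:

  H_0: rank C_0 − rank ∂_1 = 5 − 4 = 1, and the invariant factors of ∂_1 are all 1, so H_0 ≅ Z.
  H_1: rank ker ∂_1 − rank ∂_2 = (10 − 4) − 6 = 0, and the invariant factors of ∂_2 are all 1, so H_1 ≅ 0.
  H_2: rank ker ∂_2 − rank ∂_3 = (10 − 6) − 4 = 0, and the invariant factors of ∂_3 are all 1, so H_2 ≅ 0.
  H_3: rank ker ∂_3 − rank ∂_4 = (5 − 4) − 0 = 1, and there is no ∂_4, so H_3 ≅ Z.

Hence the Betti numbers are b_0 = 1, b_1 = 0, b_2 = 0, b_3 = 1.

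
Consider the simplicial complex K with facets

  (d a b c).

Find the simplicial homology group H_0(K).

H_0 ≅ Z.

Fix the vertex order a < b < c < d and write every simplex with vertices in increasing order. Then dim K = 3 and the simplices of K are:

  0-simplices (4): a, b, c, d
  1-simplices (6): ab, ac, ad, bc, bd, cd
  2-simplices (4): abc, abd, acd, bcd
  3-simplices (1): abcd

giving chain groups C_0 ≅ Z^4, C_1 ≅ Z^6, C_2 ≅ Z^4, C_3 ≅ Z^1.

The boundary map ∂_1: C_1 → C_0 maps an edge to its endpoints' difference, ∂[p,q] = q − p. For instance
  ∂ad = d − a.
The resulting 4×6 matrix has rank 3, and its Smith normal form has invariant factors (1,1,1).

The boundary map ∂_2: C_2 → C_1 maps a triangle to the signed sum of its edges. For instance
  ∂bcd = cd − bd + bc,
  ∂acd = cd − ad + ac.
This gives a 6×4 integer matrix of rank 3; reducing to Smith normal form yields diagonal entries (1,1,1).

Boundary ∂_3: C_3 → C_2 sends each 3-simplex σ to the alternating sum Σ_i (−1)^i (σ with its i-th vertex removed). For instance
  ∂abcd = bcd − acd + abd − abc.
As a 4×1 matrix over Z this has rank 1, with invariant factors (1).

Computing H_k = (kernel of ∂_k) / (image of ∂_{k+1}):

  H_0: rank C_0 − rank ∂_1 = 4 − 3 = 1, and the invariant factors of ∂_1 are all 1, so H_0 = Z.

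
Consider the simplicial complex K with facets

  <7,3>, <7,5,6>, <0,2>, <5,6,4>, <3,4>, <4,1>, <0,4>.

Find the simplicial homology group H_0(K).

H_0 ≅ Z.

We work with the vertex ordering 0 < 1 < 2 < 3 < 4 < 5 < 6 < 7. The simplices of K, each written with vertices in increasing order, are:

  0-simplices (8): [0], [1], [2], [3], [4], [5], [6], [7]
  1-simplices (10): [0,2], [0,4], [1,4], [3,4], [3,7], [4,5], [4,6], [5,6], [5,7], [6,7]
  2-simplices (2): [4,5,6], [5,6,7]

giving chain groups C_0 ≅ Z^8, C_1 ≅ Z^10, C_2 ≅ Z^2.

The boundary map ∂_1: C_1 → C_0 sends each edge [p,q] (with p < q) to q − p. For instance
  ∂[5,6] = [6] − [5].
This gives a 8×10 integer matrix of rank 7; reducing to Smith normal form yields diagonal entries (1,1,1,1,1,1,1).

Boundary ∂_2: C_2 → C_1 maps a triangle to the signed sum of its edges. For instance
  ∂[5,6,7] = [6,7] − [5,7] + [5,6],
  ∂[4,5,6] = [5,6] − [4,6] + [4,5].
The 10×2 boundary matrix has rank 2 and Smith normal form diag(1,1).

From H_k ≅ ker(∂_k) / im(∂_{k+1}) we obtain:

  H_0: rank C_0 − rank ∂_1 = 8 − 7 = 1, and the invariant factors of ∂_1 are all 1, so H_0 ≅ Z.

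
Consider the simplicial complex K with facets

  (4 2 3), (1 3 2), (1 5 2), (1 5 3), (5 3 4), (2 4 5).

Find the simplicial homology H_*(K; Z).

Take the total order 1 < 2 < 3 < 4 < 5 on the vertex set. Then K (dimension 2) consists of the simplices:

  0-simplices (5): [1], [2], [3], [4], [5]
  1-simplices (9): [1,2], [1,3], [1,5], [2,3], [2,4], [2,5], [3,4], [3,5], [4,5]
  2-simplices (6): [1,2,3], [1,2,5], [1,3,5], [2,3,4], [2,4,5], [3,4,5]

Hence C_0 ≅ Z^5, C_1 ≅ Z^9, C_2 ≅ Z^6.

The boundary map ∂_1: C_1 → C_0 maps an edge to its endpoints' difference, ∂[p,q] = q − p. For instance
  ∂[1,3] = [3] − [1].
The resulting 5×9 matrix has rank 4, and its Smith normal form has invariant factors (1,1,1,1).

∂_2: C_2 → C_1 acts by ∂[p,q,r] = [q,r] − [p,r] + [p,q]. For instance
  ∂[2,4,5] = [4,5] − [2,5] + [2,4],
  ∂[1,2,3] = [2,3] − [1,3] + [1,2].
This gives a 9×6 integer matrix of rank 5; reducing to Smith normal form yields diagonal entries (1,1,1,1,1).

Now H_k = ker ∂_k / im ∂_{k+1}, so:

  H_0: rank C_0 − rank ∂_1 = 5 − 4 = 1, and the invariant factors of ∂_1 are all 1, so H_0 ≅ Z.
  H_1: rank ker ∂_1 − rank ∂_2 = (9 − 4) − 5 = 0, and the invariant factors of ∂_2 are all 1, so H_1 ≅ 0.
  H_2: rank ker ∂_2 − rank ∂_3 = (6 − 5) − 0 = 1, and there is no ∂_3, so H_2 ≅ Z.

As a check, the Euler characteristic is 5 − 9 + 6 = 2, which agrees with 1 − 0 + 1 = 2.

H_0 = Z,  H_1 = 0,  H_2 = Z.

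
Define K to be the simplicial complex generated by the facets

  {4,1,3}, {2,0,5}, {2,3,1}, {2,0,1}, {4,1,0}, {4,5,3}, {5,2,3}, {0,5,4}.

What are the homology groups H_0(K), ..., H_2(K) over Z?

H_0 ≅ Z,  H_1 = 0,  H_2 ≅ Z.

We work with the vertex ordering 0 < 1 < 2 < 3 < 4 < 5. The simplices of K, each written with vertices in increasing order, are:

  0-simplices (6): [0], [1], [2], [3], [4], [5]
  1-simplices (12): [0,1], [0,2], [0,4], [0,5], [1,2], [1,3], [1,4], [2,3], [2,5], [3,4], [3,5], [4,5]
  2-simplices (8): [0,1,2], [0,1,4], [0,2,5], [0,4,5], [1,2,3], [1,3,4], [2,3,5], [3,4,5]

Hence C_0 ≅ Z^6, C_1 ≅ Z^12, C_2 ≅ Z^8.

Boundary ∂_1: C_1 → C_0 sends each edge [p,q] (with p < q) to q − p.
As a 6×12 matrix over Z this has rank 5, with invariant factors (1,1,1,1,1).

∂_2: C_2 → C_1 sends each 2-simplex [p,q,r] to [q,r] − [p,r] + [p,q]. For instance
  ∂[0,4,5] = [4,5] − [0,5] + [0,4],
  ∂[1,2,3] = [2,3] − [1,3] + [1,2].
As a 12×8 matrix over Z this has rank 7, with invariant factors (1,1,1,1,1,1,1).

Now H_k = ker ∂_k / im ∂_{k+1}, so:

  H_0: rank C_0 − rank ∂_1 = 6 − 5 = 1, and the invariant factors of ∂_1 are all 1, so H_0 ≅ Z.
  H_1: rank ker ∂_1 − rank ∂_2 = (12 − 5) − 7 = 0, and the invariant factors of ∂_2 are all 1, so H_1 ≅ 0.
  H_2: rank ker ∂_2 − rank ∂_3 = (8 − 7) − 0 = 1, and there is no ∂_3, so H_2 ≅ Z.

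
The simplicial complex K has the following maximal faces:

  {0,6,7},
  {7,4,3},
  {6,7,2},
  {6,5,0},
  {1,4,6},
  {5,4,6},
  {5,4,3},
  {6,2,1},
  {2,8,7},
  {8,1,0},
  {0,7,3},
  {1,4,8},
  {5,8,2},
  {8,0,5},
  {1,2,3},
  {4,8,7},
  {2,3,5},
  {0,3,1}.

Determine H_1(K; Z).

K has 9 vertices, 27 edges, 18 triangles.
rank ∂_1 = 8, rank ∂_2 = 17 ⇒ b_1 = 27 − 8 − 17 = 2; all invariant factors of ∂_2 are 1 so no torsion. So H_1 = Z^2.

H_1 = Z^2.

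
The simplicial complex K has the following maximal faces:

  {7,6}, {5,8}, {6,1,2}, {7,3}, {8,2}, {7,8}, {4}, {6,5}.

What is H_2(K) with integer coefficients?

H_2 = 0.

Take the total order 1 < 2 < 3 < 4 < 5 < 6 < 7 < 8 on the vertex set. Then K (dimension 2) consists of the simplices:

  0-simplices (8): [1], [2], [3], [4], [5], [6], [7], [8]
  1-simplices (9): [1,2], [1,6], [2,6], [2,8], [3,7], [5,6], [5,8], [6,7], [7,8]
  2-simplices (1): [1,2,6]

so the chain groups are C_0 ≅ Z^8, C_1 ≅ Z^9, C_2 ≅ Z^1.

∂_1: C_1 → C_0 sends each edge [p,q] (with p < q) to q − p. For instance
  ∂[1,2] = [2] − [1].
The 8×9 boundary matrix has rank 6 and Smith normal form diag(1,1,1,1,1,1).

Boundary ∂_2: C_2 → C_1 sends each 2-simplex [p,q,r] to [q,r] − [p,r] + [p,q]. For instance
  ∂[1,2,6] = [2,6] − [1,6] + [1,2].
The resulting 9×1 matrix has rank 1, and its Smith normal form has invariant factors (1).

Computing H_k = (kernel of ∂_k) / (image of ∂_{k+1}):

  H_2: rank ker ∂_2 − rank ∂_3 = (1 − 1) − 0 = 0, and there is no ∂_3, so H_2 ≅ 0.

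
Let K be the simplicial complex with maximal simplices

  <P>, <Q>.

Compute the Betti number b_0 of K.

b_0 = 2.

Fix the vertex order P < Q and write every simplex with vertices in increasing order. Then dim K = 0 and the simplices of K are:

  0-simplices (2): P, Q

Hence C_0 ≅ Z^2.

Computing H_k = (kernel of ∂_k) / (image of ∂_{k+1}):

  H_0: rank C_0 − rank ∂_1 = 2 − 0 = 2, and there is no ∂_1, so H_0 ≅ Z^2.

(K is a triangulation of a set of 2 points.)

Hence the Betti numbers are b_0 = 2.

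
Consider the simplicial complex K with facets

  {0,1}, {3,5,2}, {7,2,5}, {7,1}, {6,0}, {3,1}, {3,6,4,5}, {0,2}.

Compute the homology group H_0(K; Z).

H_0 = Z.

Take the total order 0 < 1 < 2 < 3 < 4 < 5 < 6 < 7 on the vertex set. Then K (dimension 3) consists of the simplices:

  0-simplices (8): [0], [1], [2], [3], [4], [5], [6], [7]
  1-simplices (15): [0,1], [0,2], [0,6], [1,3], [1,7], [2,3], [2,5], [2,7], [3,4], [3,5], [3,6], [4,5], [4,6], [5,6], [5,7]
  2-simplices (6): [2,3,5], [2,5,7], [3,4,5], [3,4,6], [3,5,6], [4,5,6]
  3-simplices (1): [3,4,5,6]

Hence C_0 ≅ Z^8, C_1 ≅ Z^15, C_2 ≅ Z^6, C_3 ≅ Z^1.

The boundary map ∂_1: C_1 → C_0 maps an edge to its endpoints' difference, ∂[p,q] = q − p. For instance
  ∂[4,6] = [6] − [4].
The resulting 8×15 matrix has rank 7, and its Smith normal form has invariant factors (1,1,1,1,1,1,1).

Boundary ∂_2: C_2 → C_1 acts by ∂[p,q,r] = [q,r] − [p,r] + [p,q]. For instance
  ∂[2,3,5] = [3,5] − [2,5] + [2,3],
  ∂[3,5,6] = [5,6] − [3,6] + [3,5].
This gives a 15×6 integer matrix of rank 5; reducing to Smith normal form yields diagonal entries (1,1,1,1,1).

∂_3: C_3 → C_2 sends each 3-simplex σ to the alternating sum Σ_i (−1)^i (σ with its i-th vertex removed). For instance
  ∂[3,4,5,6] = [4,5,6] − [3,5,6] + [3,4,6] − [3,4,5].
The 6×1 boundary matrix has rank 1 and Smith normal form diag(1).

Reading off H_k = ker ∂_k / im ∂_{k+1}:

  H_0: rank C_0 − rank ∂_1 = 8 − 7 = 1, and the invariant factors of ∂_1 are all 1, so H_0 = Z.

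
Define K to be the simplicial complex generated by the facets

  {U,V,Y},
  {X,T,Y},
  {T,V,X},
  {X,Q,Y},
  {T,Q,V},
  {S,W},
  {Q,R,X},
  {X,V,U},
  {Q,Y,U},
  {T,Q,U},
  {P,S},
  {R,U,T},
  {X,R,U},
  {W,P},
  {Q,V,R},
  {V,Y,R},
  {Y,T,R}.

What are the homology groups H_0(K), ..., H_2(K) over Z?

Take the total order P < Q < R < S < T < U < V < W < X < Y on the vertex set. Then K (dimension 2) consists of the simplices:

  0-simplices (10): P, Q, R, S, T, U, V, W, X, Y
  1-simplices (24): PS, PW, QR, QT, QU, QV, QX, QY, RT, RU, RV, RX, RY, SW, TU, TV, TX, TY, UV, UX, UY, VX, VY, XY
  2-simplices (14): QRV, QRX, QTU, QTV, QUY, QXY, RTU, RTY, RUX, RVY, TVX, TXY, UVX, UVY

giving chain groups C_0 ≅ Z^10, C_1 ≅ Z^24, C_2 ≅ Z^14.

Boundary ∂_1: C_1 → C_0 sends each edge [p,q] (with p < q) to q − p.
As a 10×24 matrix over Z this has rank 8, with invariant factors (1,1,1,1,1,1,1,1).

Boundary ∂_2: C_2 → C_1 acts by ∂[p,q,r] = [q,r] − [p,r] + [p,q]. For instance
  ∂QXY = XY − QY + QX,
  ∂UVX = VX − UX + UV.
The 24×14 boundary matrix has rank 13 and Smith normal form diag(1,1,1,1,1,1,1,1,1,1,1,1,1).

From H_k ≅ ker(∂_k) / im(∂_{k+1}) we obtain:

  H_0: rank C_0 − rank ∂_1 = 10 − 8 = 2, and the invariant factors of ∂_1 are all 1, so H_0 ≅ Z^2.
  H_1: rank ker ∂_1 − rank ∂_2 = (24 − 8) − 13 = 3, and the invariant factors of ∂_2 are all 1, so H_1 ≅ Z^3.
  H_2: rank ker ∂_2 − rank ∂_3 = (14 − 13) − 0 = 1, and there is no ∂_3, so H_2 ≅ Z.

As a check, the Euler characteristic is 10 − 24 + 14 = 0, which agrees with 2 − 3 + 1 = 0.
(K is a triangulation of the disjoint union of the circle S^1 and the torus T^2.)

H_0 = Z^2,  H_1 = Z^3,  H_2 = Z.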